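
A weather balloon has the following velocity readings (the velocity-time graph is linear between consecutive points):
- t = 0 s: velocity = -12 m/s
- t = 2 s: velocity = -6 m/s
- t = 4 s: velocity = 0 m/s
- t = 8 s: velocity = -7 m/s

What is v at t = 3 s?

-3 m/s

On 2–4 s the graph is linear from -6 to 0 m/s: v(3) = -6 + (0 − -6)·(3 − 2)/(4 − 2) = -3 m/s.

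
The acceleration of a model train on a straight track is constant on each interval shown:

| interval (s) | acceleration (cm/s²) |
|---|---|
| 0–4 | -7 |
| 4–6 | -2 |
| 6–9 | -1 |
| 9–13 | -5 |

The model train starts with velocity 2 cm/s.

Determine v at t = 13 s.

-53 cm/s

Δv equals the area under the a-t graph; then v = v₀ + Δv.
0–4 s: -7 × 4 = -28 cm/s
4–6 s: -2 × 2 = -4 cm/s
6–9 s: -1 × 3 = -3 cm/s
9–13 s: -5 × 4 = -20 cm/s
Δv = -55 cm/s, so v(13) = 2 + (-55) = -53 cm/s.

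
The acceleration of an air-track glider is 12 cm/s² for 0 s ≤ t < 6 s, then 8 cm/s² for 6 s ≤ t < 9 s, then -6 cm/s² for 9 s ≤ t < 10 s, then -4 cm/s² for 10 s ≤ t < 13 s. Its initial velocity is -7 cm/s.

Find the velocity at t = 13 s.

71 cm/s

Δv equals the area under the a-t graph; then v = v₀ + Δv.
0–6 s: 12 × 6 = 72 cm/s
6–9 s: 8 × 3 = 24 cm/s
9–10 s: -6 × 1 = -6 cm/s
10–13 s: -4 × 3 = -12 cm/s
Δv = 78 cm/s, so v(13) = -7 + (78) = 71 cm/s.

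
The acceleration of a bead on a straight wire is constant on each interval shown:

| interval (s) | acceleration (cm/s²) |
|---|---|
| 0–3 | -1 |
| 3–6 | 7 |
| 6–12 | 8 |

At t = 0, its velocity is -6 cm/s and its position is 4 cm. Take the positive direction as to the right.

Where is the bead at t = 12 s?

On each constant-a segment, Δv = aΔt and Δx = v₀Δt + ½aΔt²; chain segment to segment.
0–3 s: v starts -6 cm/s; Δx = -6·3 + ½·-1·3² = -22.5 cm; v ends -9 cm/s.
3–6 s: v starts -9 cm/s; Δx = -9·3 + ½·7·3² = 4.5 cm; v ends 12 cm/s.
6–12 s: v starts 12 cm/s; Δx = 12·6 + ½·8·6² = 216 cm; v ends 60 cm/s.
x(12) = 4 + Σ Δx = 202 cm.

202 cm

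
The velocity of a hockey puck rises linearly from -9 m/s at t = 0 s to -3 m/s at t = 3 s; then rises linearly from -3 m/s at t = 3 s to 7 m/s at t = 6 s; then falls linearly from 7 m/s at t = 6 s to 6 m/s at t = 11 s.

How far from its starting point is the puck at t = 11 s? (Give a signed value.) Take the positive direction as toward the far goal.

20.5 m

Net displacement equals the area under the velocity-time graph (areas below the axis count negative).
0–3 s: ½(-9 + -3)(3) = -18 m
3–6 s: ½(-3 + 7)(3) = 6 m
6–11 s: ½(7 + 6)(5) = 32.5 m
Net displacement = 20.5 m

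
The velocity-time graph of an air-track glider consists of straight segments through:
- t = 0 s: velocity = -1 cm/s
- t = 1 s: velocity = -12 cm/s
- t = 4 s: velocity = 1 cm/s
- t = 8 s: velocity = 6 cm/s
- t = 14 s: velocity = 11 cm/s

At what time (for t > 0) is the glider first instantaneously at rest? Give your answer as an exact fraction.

v changes sign on 1–4 s (from -12 to 1); the graph is linear there, so v = 0 at t = 1 + (12)·(4 − 1)/(1 − -12) = 49/13 s.

t = 49/13 s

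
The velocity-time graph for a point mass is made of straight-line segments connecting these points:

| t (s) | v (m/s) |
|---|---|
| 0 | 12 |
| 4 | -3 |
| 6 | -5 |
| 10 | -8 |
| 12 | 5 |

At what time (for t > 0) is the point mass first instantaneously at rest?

v changes sign on 0–4 s (from 12 to -3); the graph is linear there, so v = 0 at t = 0 + (-12)·(4 − 0)/(-3 − 12) = 3.2 s.

t = 3.2 s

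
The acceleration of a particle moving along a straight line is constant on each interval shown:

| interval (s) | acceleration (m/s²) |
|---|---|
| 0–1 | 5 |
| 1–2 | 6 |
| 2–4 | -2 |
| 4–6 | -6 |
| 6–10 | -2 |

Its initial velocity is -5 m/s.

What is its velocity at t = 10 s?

Δv equals the area under the a-t graph; then v = v₀ + Δv.
0–1 s: 5 × 1 = 5 m/s
1–2 s: 6 × 1 = 6 m/s
2–4 s: -2 × 2 = -4 m/s
4–6 s: -6 × 2 = -12 m/s
6–10 s: -2 × 4 = -8 m/s
Δv = -13 m/s, so v(10) = -5 + (-13) = -18 m/s.

-18 m/s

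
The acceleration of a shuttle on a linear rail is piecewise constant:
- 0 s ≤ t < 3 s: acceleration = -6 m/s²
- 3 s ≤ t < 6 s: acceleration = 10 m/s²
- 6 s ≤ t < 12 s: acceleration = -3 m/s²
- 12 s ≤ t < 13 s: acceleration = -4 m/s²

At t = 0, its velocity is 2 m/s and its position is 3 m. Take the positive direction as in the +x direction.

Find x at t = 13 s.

3 m

On each constant-a segment, Δv = aΔt and Δx = v₀Δt + ½aΔt²; chain segment to segment.
0–3 s: v starts 2 m/s; Δx = 2·3 + ½·-6·3² = -21 m; v ends -16 m/s.
3–6 s: v starts -16 m/s; Δx = -16·3 + ½·10·3² = -3 m; v ends 14 m/s.
6–12 s: v starts 14 m/s; Δx = 14·6 + ½·-3·6² = 30 m; v ends -4 m/s.
12–13 s: v starts -4 m/s; Δx = -4·1 + ½·-4·1² = -6 m; v ends -8 m/s.
x(13) = 3 + Σ Δx = 3 m.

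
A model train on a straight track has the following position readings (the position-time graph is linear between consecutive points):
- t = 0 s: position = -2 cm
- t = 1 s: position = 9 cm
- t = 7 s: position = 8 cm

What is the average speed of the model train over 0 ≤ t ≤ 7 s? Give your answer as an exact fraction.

12/7 cm/s

Average speed = (total path length)/(elapsed time); on a piecewise-linear x-t graph the path length is Σ|Δx|.
0–1 s: |Δx| = |9 − -2| = 11 cm
1–7 s: |Δx| = |8 − 9| = 1 cm
Total path = 12 cm; average speed = 12/7 = 12/7 cm/s.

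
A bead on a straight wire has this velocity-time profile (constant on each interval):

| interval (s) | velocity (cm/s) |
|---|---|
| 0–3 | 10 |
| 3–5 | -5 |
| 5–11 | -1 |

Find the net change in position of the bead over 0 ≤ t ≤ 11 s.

Displacement is the signed area under the v-t curve.
0–3 s: 10 × 3 = 30 cm
3–5 s: -5 × 2 = -10 cm
5–11 s: -1 × 6 = -6 cm
Net displacement = 14 cm

14 cm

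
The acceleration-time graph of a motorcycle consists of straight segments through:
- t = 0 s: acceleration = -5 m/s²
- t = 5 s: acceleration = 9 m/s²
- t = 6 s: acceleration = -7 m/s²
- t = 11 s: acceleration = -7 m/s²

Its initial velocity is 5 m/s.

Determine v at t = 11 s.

Δv equals the area under the a-t graph; then v = v₀ + Δv.
0–5 s: ½(-5 + 9)(5) = 10 m/s
5–6 s: ½(9 + -7)(1) = 1 m/s
6–11 s: -7 × 5 = -35 m/s
Δv = -24 m/s, so v(11) = 5 + (-24) = -19 m/s.

-19 m/s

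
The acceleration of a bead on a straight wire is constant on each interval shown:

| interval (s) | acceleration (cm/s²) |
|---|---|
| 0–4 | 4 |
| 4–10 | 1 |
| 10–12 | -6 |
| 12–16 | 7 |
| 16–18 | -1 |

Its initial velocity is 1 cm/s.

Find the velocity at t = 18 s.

37 cm/s

Δv equals the area under the a-t graph; then v = v₀ + Δv.
0–4 s: 4 × 4 = 16 cm/s
4–10 s: 1 × 6 = 6 cm/s
10–12 s: -6 × 2 = -12 cm/s
12–16 s: 7 × 4 = 28 cm/s
16–18 s: -1 × 2 = -2 cm/s
Δv = 36 cm/s, so v(18) = 1 + (36) = 37 cm/s.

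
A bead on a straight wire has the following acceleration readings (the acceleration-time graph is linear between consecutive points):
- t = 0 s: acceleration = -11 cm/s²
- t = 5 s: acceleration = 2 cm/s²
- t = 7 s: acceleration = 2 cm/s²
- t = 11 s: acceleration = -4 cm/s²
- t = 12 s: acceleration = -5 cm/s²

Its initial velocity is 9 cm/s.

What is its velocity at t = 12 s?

-18 cm/s

Δv equals the area under the a-t graph; then v = v₀ + Δv.
0–5 s: ½(-11 + 2)(5) = -22.5 cm/s
5–7 s: 2 × 2 = 4 cm/s
7–11 s: ½(2 + -4)(4) = -4 cm/s
11–12 s: ½(-4 + -5)(1) = -4.5 cm/s
Δv = -27 cm/s, so v(12) = 9 + (-27) = -18 cm/s.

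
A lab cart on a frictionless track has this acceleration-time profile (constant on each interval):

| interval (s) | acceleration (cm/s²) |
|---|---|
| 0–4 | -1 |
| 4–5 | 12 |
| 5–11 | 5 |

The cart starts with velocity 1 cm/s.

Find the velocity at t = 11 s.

39 cm/s

Δv equals the area under the a-t graph; then v = v₀ + Δv.
0–4 s: -1 × 4 = -4 cm/s
4–5 s: 12 × 1 = 12 cm/s
5–11 s: 5 × 6 = 30 cm/s
Δv = 38 cm/s, so v(11) = 1 + (38) = 39 cm/s.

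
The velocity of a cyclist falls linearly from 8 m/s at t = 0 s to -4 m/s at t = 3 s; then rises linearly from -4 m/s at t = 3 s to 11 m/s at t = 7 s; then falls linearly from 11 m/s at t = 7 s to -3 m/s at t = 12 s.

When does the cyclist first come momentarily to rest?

v changes sign on 0–3 s (from 8 to -4); the graph is linear there, so v = 0 at t = 0 + (-8)·(3 − 0)/(-4 − 8) = 2 s.

t = 2 s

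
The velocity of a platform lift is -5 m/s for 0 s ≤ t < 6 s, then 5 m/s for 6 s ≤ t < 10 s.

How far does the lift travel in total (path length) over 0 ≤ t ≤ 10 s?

Distance (not displacement) is the total path length: add the absolute areas under v-t.
0–6 s: |-5| × 6 = 30 m
6–10 s: |5| × 4 = 20 m
Total distance = 50 m

50 m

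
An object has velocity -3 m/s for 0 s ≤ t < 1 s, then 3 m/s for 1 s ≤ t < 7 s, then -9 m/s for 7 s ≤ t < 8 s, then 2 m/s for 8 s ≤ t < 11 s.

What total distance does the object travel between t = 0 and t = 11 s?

Distance (not displacement) is the total path length: add the absolute areas under v-t.
0–1 s: |-3| × 1 = 3 m
1–7 s: |3| × 6 = 18 m
7–8 s: |-9| × 1 = 9 m
8–11 s: |2| × 3 = 6 m
Total distance = 36 m

36 m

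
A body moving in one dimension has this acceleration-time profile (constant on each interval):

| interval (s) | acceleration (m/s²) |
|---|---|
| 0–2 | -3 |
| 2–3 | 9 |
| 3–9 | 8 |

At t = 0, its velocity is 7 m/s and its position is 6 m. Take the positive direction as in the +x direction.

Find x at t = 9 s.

On each constant-a segment, Δv = aΔt and Δx = v₀Δt + ½aΔt²; chain segment to segment.
0–2 s: v starts 7 m/s; Δx = 7·2 + ½·-3·2² = 8 m; v ends 1 m/s.
2–3 s: v starts 1 m/s; Δx = 1·1 + ½·9·1² = 5.5 m; v ends 10 m/s.
3–9 s: v starts 10 m/s; Δx = 10·6 + ½·8·6² = 204 m; v ends 58 m/s.
x(9) = 6 + Σ Δx = 223.5 m.

223.5 m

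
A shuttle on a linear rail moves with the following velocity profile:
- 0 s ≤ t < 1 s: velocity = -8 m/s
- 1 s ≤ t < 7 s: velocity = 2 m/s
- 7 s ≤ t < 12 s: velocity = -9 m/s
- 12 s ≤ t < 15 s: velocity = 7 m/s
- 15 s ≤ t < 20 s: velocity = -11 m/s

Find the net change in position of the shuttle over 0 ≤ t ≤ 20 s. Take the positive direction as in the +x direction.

Displacement is the signed area under the v-t curve.
0–1 s: -8 × 1 = -8 m
1–7 s: 2 × 6 = 12 m
7–12 s: -9 × 5 = -45 m
12–15 s: 7 × 3 = 21 m
15–20 s: -11 × 5 = -55 m
Net displacement = -75 m

-75 m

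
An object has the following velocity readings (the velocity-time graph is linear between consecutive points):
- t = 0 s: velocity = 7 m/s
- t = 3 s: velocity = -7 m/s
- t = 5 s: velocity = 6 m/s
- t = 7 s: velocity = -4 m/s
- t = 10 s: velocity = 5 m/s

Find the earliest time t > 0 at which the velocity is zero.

v changes sign on 0–3 s (from 7 to -7); the graph is linear there, so v = 0 at t = 0 + (-7)·(3 − 0)/(-7 − 7) = 1.5 s.

t = 1.5 s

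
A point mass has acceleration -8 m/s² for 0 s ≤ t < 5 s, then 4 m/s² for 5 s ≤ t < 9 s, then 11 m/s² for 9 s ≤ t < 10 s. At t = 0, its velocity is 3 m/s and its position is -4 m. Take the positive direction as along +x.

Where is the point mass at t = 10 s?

On each constant-a segment, Δv = aΔt and Δx = v₀Δt + ½aΔt²; chain segment to segment.
0–5 s: v starts 3 m/s; Δx = 3·5 + ½·-8·5² = -85 m; v ends -37 m/s.
5–9 s: v starts -37 m/s; Δx = -37·4 + ½·4·4² = -116 m; v ends -21 m/s.
9–10 s: v starts -21 m/s; Δx = -21·1 + ½·11·1² = -15.5 m; v ends -10 m/s.
x(10) = -4 + Σ Δx = -220.5 m.

-220.5 m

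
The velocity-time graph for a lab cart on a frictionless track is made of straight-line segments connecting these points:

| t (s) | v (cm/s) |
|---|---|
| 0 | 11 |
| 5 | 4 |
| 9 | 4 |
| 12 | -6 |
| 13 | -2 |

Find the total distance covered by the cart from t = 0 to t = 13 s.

65.3 cm

Total distance travelled is ∫|v| dt — sum the magnitudes of each area piece.
0–5 s: |½(11 + 4)(5)| = 37.5 cm
5–9 s: |4| × 4 = 16 cm
9–12 s: v = 0 at t = 10.2 s; triangle areas 2.4 + 5.4 = 7.8 cm
12–13 s: |½(-6 + -2)(1)| = 4 cm
Total distance = 65.3 cm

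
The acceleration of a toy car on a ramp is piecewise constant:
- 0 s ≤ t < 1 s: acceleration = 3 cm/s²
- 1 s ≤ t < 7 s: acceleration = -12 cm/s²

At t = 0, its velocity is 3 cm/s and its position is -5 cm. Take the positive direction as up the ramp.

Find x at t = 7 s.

On each constant-a segment, Δv = aΔt and Δx = v₀Δt + ½aΔt²; chain segment to segment.
0–1 s: v starts 3 cm/s; Δx = 3·1 + ½·3·1² = 4.5 cm; v ends 6 cm/s.
1–7 s: v starts 6 cm/s; Δx = 6·6 + ½·-12·6² = -180 cm; v ends -66 cm/s.
x(7) = -5 + Σ Δx = -180.5 cm.

-180.5 cm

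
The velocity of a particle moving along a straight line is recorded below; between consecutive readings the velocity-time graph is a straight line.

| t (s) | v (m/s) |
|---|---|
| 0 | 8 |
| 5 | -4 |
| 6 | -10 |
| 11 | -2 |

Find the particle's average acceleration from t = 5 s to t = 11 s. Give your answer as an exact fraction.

Average acceleration = Δv/Δt = (-2 − -4)/(11 − 5) = 1/3 m/s².

1/3 m/s²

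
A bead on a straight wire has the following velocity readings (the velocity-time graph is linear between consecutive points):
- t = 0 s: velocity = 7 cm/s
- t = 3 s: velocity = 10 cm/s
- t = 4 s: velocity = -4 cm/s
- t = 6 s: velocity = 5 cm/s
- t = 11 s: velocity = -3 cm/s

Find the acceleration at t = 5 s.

4.5 cm/s²

Acceleration is the slope of the v-t graph on 4–6 s: (5 − -4)/(6 − 4) = 4.5 cm/s².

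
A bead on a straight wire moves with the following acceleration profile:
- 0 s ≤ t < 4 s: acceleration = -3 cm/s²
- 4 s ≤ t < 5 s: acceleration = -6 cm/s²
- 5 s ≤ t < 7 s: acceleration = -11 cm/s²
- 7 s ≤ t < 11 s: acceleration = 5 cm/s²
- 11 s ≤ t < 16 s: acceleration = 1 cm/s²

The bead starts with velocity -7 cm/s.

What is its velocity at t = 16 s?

-22 cm/s

Δv equals the area under the a-t graph; then v = v₀ + Δv.
0–4 s: -3 × 4 = -12 cm/s
4–5 s: -6 × 1 = -6 cm/s
5–7 s: -11 × 2 = -22 cm/s
7–11 s: 5 × 4 = 20 cm/s
11–16 s: 1 × 5 = 5 cm/s
Δv = -15 cm/s, so v(16) = -7 + (-15) = -22 cm/s.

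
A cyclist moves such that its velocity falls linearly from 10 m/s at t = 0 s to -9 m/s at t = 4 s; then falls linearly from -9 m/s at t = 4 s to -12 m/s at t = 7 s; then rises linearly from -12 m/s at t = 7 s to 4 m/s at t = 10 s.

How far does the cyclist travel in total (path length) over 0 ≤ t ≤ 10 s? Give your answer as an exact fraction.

Total distance travelled is ∫|v| dt — sum the magnitudes of each area piece.
0–4 s: v = 0 at t = 40/19 s; triangle areas 200/19 + 162/19 = 362/19 m
4–7 s: |½(-9 + -12)(3)| = 31.5 m
7–10 s: v = 0 at t = 9.25 s; triangle areas 13.5 + 1.5 = 15 m
Total distance = 2491/38 m

2491/38 m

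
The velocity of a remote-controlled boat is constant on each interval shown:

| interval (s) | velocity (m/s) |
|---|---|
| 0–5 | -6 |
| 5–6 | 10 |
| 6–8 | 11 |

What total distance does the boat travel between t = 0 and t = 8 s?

Distance (not displacement) is the total path length: add the absolute areas under v-t.
0–5 s: |-6| × 5 = 30 m
5–6 s: |10| × 1 = 10 m
6–8 s: |11| × 2 = 22 m
Total distance = 62 m

62 m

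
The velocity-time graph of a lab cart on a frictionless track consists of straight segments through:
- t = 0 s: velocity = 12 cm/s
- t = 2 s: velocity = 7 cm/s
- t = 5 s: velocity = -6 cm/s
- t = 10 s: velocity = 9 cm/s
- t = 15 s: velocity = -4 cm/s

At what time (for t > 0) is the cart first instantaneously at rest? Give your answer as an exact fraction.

t = 47/13 s

v changes sign on 2–5 s (from 7 to -6); the graph is linear there, so v = 0 at t = 2 + (-7)·(5 − 2)/(-6 − 7) = 47/13 s.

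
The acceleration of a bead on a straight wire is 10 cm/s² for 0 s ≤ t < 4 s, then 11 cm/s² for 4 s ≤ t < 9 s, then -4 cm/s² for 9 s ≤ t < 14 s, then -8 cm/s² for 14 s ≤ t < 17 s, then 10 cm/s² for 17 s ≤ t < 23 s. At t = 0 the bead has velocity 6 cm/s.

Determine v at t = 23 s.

117 cm/s

Δv equals the area under the a-t graph; then v = v₀ + Δv.
0–4 s: 10 × 4 = 40 cm/s
4–9 s: 11 × 5 = 55 cm/s
9–14 s: -4 × 5 = -20 cm/s
14–17 s: -8 × 3 = -24 cm/s
17–23 s: 10 × 6 = 60 cm/s
Δv = 111 cm/s, so v(23) = 6 + (111) = 117 cm/s.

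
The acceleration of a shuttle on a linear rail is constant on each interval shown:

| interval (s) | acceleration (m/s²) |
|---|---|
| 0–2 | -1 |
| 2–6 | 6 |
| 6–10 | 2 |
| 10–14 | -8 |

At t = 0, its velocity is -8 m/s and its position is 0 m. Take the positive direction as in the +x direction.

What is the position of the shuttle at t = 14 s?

86 m

On each constant-a segment, Δv = aΔt and Δx = v₀Δt + ½aΔt²; chain segment to segment.
0–2 s: v starts -8 m/s; Δx = -8·2 + ½·-1·2² = -18 m; v ends -10 m/s.
2–6 s: v starts -10 m/s; Δx = -10·4 + ½·6·4² = 8 m; v ends 14 m/s.
6–10 s: v starts 14 m/s; Δx = 14·4 + ½·2·4² = 72 m; v ends 22 m/s.
10–14 s: v starts 22 m/s; Δx = 22·4 + ½·-8·4² = 24 m; v ends -10 m/s.
x(14) = 0 + Σ Δx = 86 m.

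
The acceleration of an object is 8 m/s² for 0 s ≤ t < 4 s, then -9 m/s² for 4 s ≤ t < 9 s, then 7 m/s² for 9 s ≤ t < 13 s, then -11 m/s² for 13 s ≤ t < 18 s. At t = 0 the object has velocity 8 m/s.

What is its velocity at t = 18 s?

Δv equals the area under the a-t graph; then v = v₀ + Δv.
0–4 s: 8 × 4 = 32 m/s
4–9 s: -9 × 5 = -45 m/s
9–13 s: 7 × 4 = 28 m/s
13–18 s: -11 × 5 = -55 m/s
Δv = -40 m/s, so v(18) = 8 + (-40) = -32 m/s.

-32 m/s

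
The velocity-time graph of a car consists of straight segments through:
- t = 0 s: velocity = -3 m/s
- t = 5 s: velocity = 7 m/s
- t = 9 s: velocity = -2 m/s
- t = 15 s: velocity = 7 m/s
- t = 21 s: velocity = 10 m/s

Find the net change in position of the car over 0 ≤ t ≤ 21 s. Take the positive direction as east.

86 m

Net displacement equals the area under the velocity-time graph (areas below the axis count negative).
0–5 s: ½(-3 + 7)(5) = 10 m
5–9 s: ½(7 + -2)(4) = 10 m
9–15 s: ½(-2 + 7)(6) = 15 m
15–21 s: ½(7 + 10)(6) = 51 m
Net displacement = 86 m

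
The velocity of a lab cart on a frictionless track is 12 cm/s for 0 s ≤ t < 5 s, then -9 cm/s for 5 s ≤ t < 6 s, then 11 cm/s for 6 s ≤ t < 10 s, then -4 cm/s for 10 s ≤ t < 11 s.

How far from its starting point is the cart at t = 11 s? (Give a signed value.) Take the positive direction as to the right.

91 cm

Displacement is the signed area under the v-t curve.
0–5 s: 12 × 5 = 60 cm
5–6 s: -9 × 1 = -9 cm
6–10 s: 11 × 4 = 44 cm
10–11 s: -4 × 1 = -4 cm
Net displacement = 91 cm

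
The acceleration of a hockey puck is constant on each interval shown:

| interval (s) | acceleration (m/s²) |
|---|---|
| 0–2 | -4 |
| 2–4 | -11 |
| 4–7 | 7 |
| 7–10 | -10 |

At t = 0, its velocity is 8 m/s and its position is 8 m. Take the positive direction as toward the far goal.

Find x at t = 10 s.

On each constant-a segment, Δv = aΔt and Δx = v₀Δt + ½aΔt²; chain segment to segment.
0–2 s: v starts 8 m/s; Δx = 8·2 + ½·-4·2² = 8 m; v ends 0 m/s.
2–4 s: v starts 0 m/s; Δx = 0·2 + ½·-11·2² = -22 m; v ends -22 m/s.
4–7 s: v starts -22 m/s; Δx = -22·3 + ½·7·3² = -34.5 m; v ends -1 m/s.
7–10 s: v starts -1 m/s; Δx = -1·3 + ½·-10·3² = -48 m; v ends -31 m/s.
x(10) = 8 + Σ Δx = -88.5 m.

-88.5 m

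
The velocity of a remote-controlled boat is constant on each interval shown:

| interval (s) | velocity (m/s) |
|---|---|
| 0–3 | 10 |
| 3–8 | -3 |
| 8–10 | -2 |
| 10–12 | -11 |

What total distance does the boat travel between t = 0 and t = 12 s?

71 m

Total distance travelled is ∫|v| dt — sum the magnitudes of each area piece.
0–3 s: |10| × 3 = 30 m
3–8 s: |-3| × 5 = 15 m
8–10 s: |-2| × 2 = 4 m
10–12 s: |-11| × 2 = 22 m
Total distance = 71 m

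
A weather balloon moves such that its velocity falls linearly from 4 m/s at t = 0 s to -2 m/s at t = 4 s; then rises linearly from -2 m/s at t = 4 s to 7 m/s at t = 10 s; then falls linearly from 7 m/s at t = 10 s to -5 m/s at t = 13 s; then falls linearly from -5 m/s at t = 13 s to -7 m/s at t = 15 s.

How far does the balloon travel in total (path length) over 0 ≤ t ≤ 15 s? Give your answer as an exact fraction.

Distance (not displacement) is the total path length: add the absolute areas under v-t.
0–4 s: v = 0 at t = 8/3 s; triangle areas 16/3 + 4/3 = 20/3 m
4–10 s: v = 0 at t = 16/3 s; triangle areas 4/3 + 49/3 = 53/3 m
10–13 s: v = 0 at t = 11.75 s; triangle areas 6.125 + 3.125 = 9.25 m
13–15 s: |½(-5 + -7)(2)| = 12 m
Total distance = 547/12 m

547/12 m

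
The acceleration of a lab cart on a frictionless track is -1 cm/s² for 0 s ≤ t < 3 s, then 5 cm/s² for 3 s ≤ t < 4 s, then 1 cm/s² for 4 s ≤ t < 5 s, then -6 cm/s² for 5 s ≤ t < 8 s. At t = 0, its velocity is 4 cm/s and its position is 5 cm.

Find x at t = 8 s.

16.5 cm

On each constant-a segment, Δv = aΔt and Δx = v₀Δt + ½aΔt²; chain segment to segment.
0–3 s: v starts 4 cm/s; Δx = 4·3 + ½·-1·3² = 7.5 cm; v ends 1 cm/s.
3–4 s: v starts 1 cm/s; Δx = 1·1 + ½·5·1² = 3.5 cm; v ends 6 cm/s.
4–5 s: v starts 6 cm/s; Δx = 6·1 + ½·1·1² = 6.5 cm; v ends 7 cm/s.
5–8 s: v starts 7 cm/s; Δx = 7·3 + ½·-6·3² = -6 cm; v ends -11 cm/s.
x(8) = 5 + Σ Δx = 16.5 cm.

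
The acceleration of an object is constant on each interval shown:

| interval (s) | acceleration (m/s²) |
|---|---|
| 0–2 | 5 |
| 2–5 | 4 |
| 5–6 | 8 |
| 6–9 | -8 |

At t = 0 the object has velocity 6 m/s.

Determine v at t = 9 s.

Δv equals the area under the a-t graph; then v = v₀ + Δv.
0–2 s: 5 × 2 = 10 m/s
2–5 s: 4 × 3 = 12 m/s
5–6 s: 8 × 1 = 8 m/s
6–9 s: -8 × 3 = -24 m/s
Δv = 6 m/s, so v(9) = 6 + (6) = 12 m/s.

12 m/s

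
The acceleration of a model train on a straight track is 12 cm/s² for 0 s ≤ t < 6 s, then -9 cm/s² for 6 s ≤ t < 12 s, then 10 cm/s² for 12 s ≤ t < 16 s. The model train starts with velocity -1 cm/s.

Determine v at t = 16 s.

57 cm/s

Δv equals the area under the a-t graph; then v = v₀ + Δv.
0–6 s: 12 × 6 = 72 cm/s
6–12 s: -9 × 6 = -54 cm/s
12–16 s: 10 × 4 = 40 cm/s
Δv = 58 cm/s, so v(16) = -1 + (58) = 57 cm/s.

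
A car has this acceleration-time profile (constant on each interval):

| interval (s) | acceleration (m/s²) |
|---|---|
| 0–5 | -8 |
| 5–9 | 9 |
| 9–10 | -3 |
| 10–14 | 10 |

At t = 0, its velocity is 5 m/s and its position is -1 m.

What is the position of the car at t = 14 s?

-72.5 m

On each constant-a segment, Δv = aΔt and Δx = v₀Δt + ½aΔt²; chain segment to segment.
0–5 s: v starts 5 m/s; Δx = 5·5 + ½·-8·5² = -75 m; v ends -35 m/s.
5–9 s: v starts -35 m/s; Δx = -35·4 + ½·9·4² = -68 m; v ends 1 m/s.
9–10 s: v starts 1 m/s; Δx = 1·1 + ½·-3·1² = -0.5 m; v ends -2 m/s.
10–14 s: v starts -2 m/s; Δx = -2·4 + ½·10·4² = 72 m; v ends 38 m/s.
x(14) = -1 + Σ Δx = -72.5 m.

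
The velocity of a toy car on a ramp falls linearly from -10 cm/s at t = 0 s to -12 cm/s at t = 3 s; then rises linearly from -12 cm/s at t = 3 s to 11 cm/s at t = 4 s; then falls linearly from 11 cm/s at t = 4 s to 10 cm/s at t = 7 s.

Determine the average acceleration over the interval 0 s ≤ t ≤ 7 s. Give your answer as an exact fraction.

Average acceleration = Δv/Δt = (10 − -10)/(7 − 0) = 20/7 cm/s².

20/7 cm/s²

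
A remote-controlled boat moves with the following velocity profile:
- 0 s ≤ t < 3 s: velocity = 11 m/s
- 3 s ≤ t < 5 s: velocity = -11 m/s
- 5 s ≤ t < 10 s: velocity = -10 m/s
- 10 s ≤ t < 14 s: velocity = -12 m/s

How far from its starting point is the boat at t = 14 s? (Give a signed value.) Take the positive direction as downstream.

-87 m

Net displacement equals the area under the velocity-time graph (areas below the axis count negative).
0–3 s: 11 × 3 = 33 m
3–5 s: -11 × 2 = -22 m
5–10 s: -10 × 5 = -50 m
10–14 s: -12 × 4 = -48 m
Net displacement = -87 m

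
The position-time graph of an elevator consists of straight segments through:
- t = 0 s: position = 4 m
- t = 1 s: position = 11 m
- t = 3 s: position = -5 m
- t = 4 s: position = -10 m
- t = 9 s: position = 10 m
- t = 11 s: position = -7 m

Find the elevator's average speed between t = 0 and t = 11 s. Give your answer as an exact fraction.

65/11 m/s

Average speed = (total path length)/(elapsed time); on a piecewise-linear x-t graph the path length is Σ|Δx|.
0–1 s: |Δx| = |11 − 4| = 7 m
1–3 s: |Δx| = |-5 − 11| = 16 m
3–4 s: |Δx| = |-10 − -5| = 5 m
4–9 s: |Δx| = |10 − -10| = 20 m
9–11 s: |Δx| = |-7 − 10| = 17 m
Total path = 65 m; average speed = 65/11 = 65/11 m/s.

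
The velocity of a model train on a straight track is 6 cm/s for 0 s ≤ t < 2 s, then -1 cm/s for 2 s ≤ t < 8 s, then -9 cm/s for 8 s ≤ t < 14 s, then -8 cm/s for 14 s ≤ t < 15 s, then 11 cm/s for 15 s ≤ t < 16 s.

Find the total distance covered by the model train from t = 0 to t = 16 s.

91 cm

Total distance travelled is ∫|v| dt — sum the magnitudes of each area piece.
0–2 s: |6| × 2 = 12 cm
2–8 s: |-1| × 6 = 6 cm
8–14 s: |-9| × 6 = 54 cm
14–15 s: |-8| × 1 = 8 cm
15–16 s: |11| × 1 = 11 cm
Total distance = 91 cm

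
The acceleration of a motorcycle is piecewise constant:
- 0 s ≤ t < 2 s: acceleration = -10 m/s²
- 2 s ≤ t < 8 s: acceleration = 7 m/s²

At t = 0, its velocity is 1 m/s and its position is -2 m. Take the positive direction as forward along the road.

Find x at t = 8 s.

On each constant-a segment, Δv = aΔt and Δx = v₀Δt + ½aΔt²; chain segment to segment.
0–2 s: v starts 1 m/s; Δx = 1·2 + ½·-10·2² = -18 m; v ends -19 m/s.
2–8 s: v starts -19 m/s; Δx = -19·6 + ½·7·6² = 12 m; v ends 23 m/s.
x(8) = -2 + Σ Δx = -8 m.

-8 m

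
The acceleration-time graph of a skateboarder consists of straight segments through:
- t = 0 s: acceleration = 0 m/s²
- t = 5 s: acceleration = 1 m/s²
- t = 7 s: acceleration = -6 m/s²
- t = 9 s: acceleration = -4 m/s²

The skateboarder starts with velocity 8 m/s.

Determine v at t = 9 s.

-4.5 m/s

Δv equals the area under the a-t graph; then v = v₀ + Δv.
0–5 s: ½(0 + 1)(5) = 2.5 m/s
5–7 s: ½(1 + -6)(2) = -5 m/s
7–9 s: ½(-6 + -4)(2) = -10 m/s
Δv = -12.5 m/s, so v(9) = 8 + (-12.5) = -4.5 m/s.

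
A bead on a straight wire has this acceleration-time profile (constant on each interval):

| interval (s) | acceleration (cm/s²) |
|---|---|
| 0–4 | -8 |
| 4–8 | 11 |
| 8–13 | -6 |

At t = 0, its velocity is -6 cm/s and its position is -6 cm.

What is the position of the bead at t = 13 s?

On each constant-a segment, Δv = aΔt and Δx = v₀Δt + ½aΔt²; chain segment to segment.
0–4 s: v starts -6 cm/s; Δx = -6·4 + ½·-8·4² = -88 cm; v ends -38 cm/s.
4–8 s: v starts -38 cm/s; Δx = -38·4 + ½·11·4² = -64 cm; v ends 6 cm/s.
8–13 s: v starts 6 cm/s; Δx = 6·5 + ½·-6·5² = -45 cm; v ends -24 cm/s.
x(13) = -6 + Σ Δx = -203 cm.

-203 cm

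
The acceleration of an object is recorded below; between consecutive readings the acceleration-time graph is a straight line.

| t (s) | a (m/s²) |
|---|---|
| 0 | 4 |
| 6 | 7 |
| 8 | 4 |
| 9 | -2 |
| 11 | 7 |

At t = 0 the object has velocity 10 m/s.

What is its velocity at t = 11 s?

Δv equals the area under the a-t graph; then v = v₀ + Δv.
0–6 s: ½(4 + 7)(6) = 33 m/s
6–8 s: ½(7 + 4)(2) = 11 m/s
8–9 s: ½(4 + -2)(1) = 1 m/s
9–11 s: ½(-2 + 7)(2) = 5 m/s
Δv = 50 m/s, so v(11) = 10 + (50) = 60 m/s.

60 m/s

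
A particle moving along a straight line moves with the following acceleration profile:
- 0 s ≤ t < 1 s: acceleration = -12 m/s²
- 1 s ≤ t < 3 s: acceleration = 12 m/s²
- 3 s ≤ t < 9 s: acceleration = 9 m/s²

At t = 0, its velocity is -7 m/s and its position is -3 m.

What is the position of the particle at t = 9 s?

On each constant-a segment, Δv = aΔt and Δx = v₀Δt + ½aΔt²; chain segment to segment.
0–1 s: v starts -7 m/s; Δx = -7·1 + ½·-12·1² = -13 m; v ends -19 m/s.
1–3 s: v starts -19 m/s; Δx = -19·2 + ½·12·2² = -14 m; v ends 5 m/s.
3–9 s: v starts 5 m/s; Δx = 5·6 + ½·9·6² = 192 m; v ends 59 m/s.
x(9) = -3 + Σ Δx = 162 m.

162 m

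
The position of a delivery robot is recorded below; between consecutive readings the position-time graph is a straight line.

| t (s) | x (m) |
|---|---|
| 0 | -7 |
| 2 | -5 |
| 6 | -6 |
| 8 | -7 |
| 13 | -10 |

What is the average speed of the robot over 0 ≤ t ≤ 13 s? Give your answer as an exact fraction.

Average speed = (total path length)/(elapsed time); on a piecewise-linear x-t graph the path length is Σ|Δx|.
0–2 s: |Δx| = |-5 − -7| = 2 m
2–6 s: |Δx| = |-6 − -5| = 1 m
6–8 s: |Δx| = |-7 − -6| = 1 m
8–13 s: |Δx| = |-10 − -7| = 3 m
Total path = 7 m; average speed = 7/13 = 7/13 m/s.

7/13 m/s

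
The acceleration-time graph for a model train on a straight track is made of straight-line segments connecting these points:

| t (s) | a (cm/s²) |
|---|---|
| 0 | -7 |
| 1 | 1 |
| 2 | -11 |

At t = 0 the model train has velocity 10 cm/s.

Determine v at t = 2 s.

Δv equals the area under the a-t graph; then v = v₀ + Δv.
0–1 s: ½(-7 + 1)(1) = -3 cm/s
1–2 s: ½(1 + -11)(1) = -5 cm/s
Δv = -8 cm/s, so v(2) = 10 + (-8) = 2 cm/s.

2 cm/s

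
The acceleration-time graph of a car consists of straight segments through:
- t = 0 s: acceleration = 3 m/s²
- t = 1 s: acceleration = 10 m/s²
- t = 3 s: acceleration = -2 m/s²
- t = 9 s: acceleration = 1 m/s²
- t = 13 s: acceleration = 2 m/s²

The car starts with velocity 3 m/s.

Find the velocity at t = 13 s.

20.5 m/s

Δv equals the area under the a-t graph; then v = v₀ + Δv.
0–1 s: ½(3 + 10)(1) = 6.5 m/s
1–3 s: ½(10 + -2)(2) = 8 m/s
3–9 s: ½(-2 + 1)(6) = -3 m/s
9–13 s: ½(1 + 2)(4) = 6 m/s
Δv = 17.5 m/s, so v(13) = 3 + (17.5) = 20.5 m/s.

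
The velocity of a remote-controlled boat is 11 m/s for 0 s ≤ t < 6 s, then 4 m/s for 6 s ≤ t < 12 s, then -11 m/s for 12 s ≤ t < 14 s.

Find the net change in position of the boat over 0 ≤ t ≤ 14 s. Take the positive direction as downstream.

Displacement is the signed area under the v-t curve.
0–6 s: 11 × 6 = 66 m
6–12 s: 4 × 6 = 24 m
12–14 s: -11 × 2 = -22 m
Net displacement = 68 m

68 m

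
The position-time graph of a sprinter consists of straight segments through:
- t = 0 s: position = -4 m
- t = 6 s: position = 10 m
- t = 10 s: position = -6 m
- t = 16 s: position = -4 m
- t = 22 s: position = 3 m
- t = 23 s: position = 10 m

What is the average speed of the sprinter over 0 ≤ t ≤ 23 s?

Average speed = (total path length)/(elapsed time); on a piecewise-linear x-t graph the path length is Σ|Δx|.
0–6 s: |Δx| = |10 − -4| = 14 m
6–10 s: |Δx| = |-6 − 10| = 16 m
10–16 s: |Δx| = |-4 − -6| = 2 m
16–22 s: |Δx| = |3 − -4| = 7 m
22–23 s: |Δx| = |10 − 3| = 7 m
Total path = 46 m; average speed = 46/23 = 2 m/s.

2 m/s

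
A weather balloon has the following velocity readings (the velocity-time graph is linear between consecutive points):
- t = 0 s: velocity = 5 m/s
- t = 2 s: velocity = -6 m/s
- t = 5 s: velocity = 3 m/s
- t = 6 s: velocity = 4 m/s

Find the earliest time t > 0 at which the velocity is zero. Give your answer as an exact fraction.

v changes sign on 0–2 s (from 5 to -6); the graph is linear there, so v = 0 at t = 0 + (-5)·(2 − 0)/(-6 − 5) = 10/11 s.

t = 10/11 s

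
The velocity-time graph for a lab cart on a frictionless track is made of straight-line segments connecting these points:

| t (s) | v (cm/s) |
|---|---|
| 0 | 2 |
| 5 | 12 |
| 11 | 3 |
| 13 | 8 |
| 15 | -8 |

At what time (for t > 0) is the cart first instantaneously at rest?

t = 14 s

v changes sign on 13–15 s (from 8 to -8); the graph is linear there, so v = 0 at t = 13 + (-8)·(15 − 13)/(-8 − 8) = 14 s.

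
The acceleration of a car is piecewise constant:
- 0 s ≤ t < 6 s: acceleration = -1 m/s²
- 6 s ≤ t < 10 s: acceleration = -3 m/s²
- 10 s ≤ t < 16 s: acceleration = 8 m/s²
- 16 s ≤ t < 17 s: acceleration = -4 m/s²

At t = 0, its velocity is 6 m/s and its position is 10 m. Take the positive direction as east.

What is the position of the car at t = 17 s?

On each constant-a segment, Δv = aΔt and Δx = v₀Δt + ½aΔt²; chain segment to segment.
0–6 s: v starts 6 m/s; Δx = 6·6 + ½·-1·6² = 18 m; v ends 0 m/s.
6–10 s: v starts 0 m/s; Δx = 0·4 + ½·-3·4² = -24 m; v ends -12 m/s.
10–16 s: v starts -12 m/s; Δx = -12·6 + ½·8·6² = 72 m; v ends 36 m/s.
16–17 s: v starts 36 m/s; Δx = 36·1 + ½·-4·1² = 34 m; v ends 32 m/s.
x(17) = 10 + Σ Δx = 110 m.

110 m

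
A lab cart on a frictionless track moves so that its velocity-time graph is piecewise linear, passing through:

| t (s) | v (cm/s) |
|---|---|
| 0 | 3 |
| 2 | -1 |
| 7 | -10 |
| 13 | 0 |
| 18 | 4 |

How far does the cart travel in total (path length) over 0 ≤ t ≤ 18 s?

70 cm

Total distance travelled is ∫|v| dt — sum the magnitudes of each area piece.
0–2 s: v = 0 at t = 1.5 s; triangle areas 2.25 + 0.25 = 2.5 cm
2–7 s: |½(-1 + -10)(5)| = 27.5 cm
7–13 s: |½(-10 + 0)(6)| = 30 cm
13–18 s: |½(0 + 4)(5)| = 10 cm
Total distance = 70 cm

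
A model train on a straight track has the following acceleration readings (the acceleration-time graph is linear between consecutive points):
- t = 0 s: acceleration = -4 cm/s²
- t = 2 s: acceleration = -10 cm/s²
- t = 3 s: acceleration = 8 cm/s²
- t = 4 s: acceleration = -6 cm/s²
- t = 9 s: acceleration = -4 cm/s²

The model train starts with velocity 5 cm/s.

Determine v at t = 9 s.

-34 cm/s

Δv equals the area under the a-t graph; then v = v₀ + Δv.
0–2 s: ½(-4 + -10)(2) = -14 cm/s
2–3 s: ½(-10 + 8)(1) = -1 cm/s
3–4 s: ½(8 + -6)(1) = 1 cm/s
4–9 s: ½(-6 + -4)(5) = -25 cm/s
Δv = -39 cm/s, so v(9) = 5 + (-39) = -34 cm/s.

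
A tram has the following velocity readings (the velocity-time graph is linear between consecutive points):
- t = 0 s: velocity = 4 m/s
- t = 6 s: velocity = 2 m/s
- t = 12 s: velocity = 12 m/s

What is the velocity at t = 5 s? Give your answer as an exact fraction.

On 0–6 s the graph is linear from 4 to 2 m/s: v(5) = 4 + (2 − 4)·(5 − 0)/(6 − 0) = 7/3 m/s.

7/3 m/s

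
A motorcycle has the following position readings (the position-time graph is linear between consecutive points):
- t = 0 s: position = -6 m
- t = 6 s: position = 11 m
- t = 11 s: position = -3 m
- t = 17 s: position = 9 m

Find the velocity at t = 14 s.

Velocity is the slope of the x-t graph on 11–17 s: (9 − -3)/(17 − 11) = 2 m/s.

2 m/s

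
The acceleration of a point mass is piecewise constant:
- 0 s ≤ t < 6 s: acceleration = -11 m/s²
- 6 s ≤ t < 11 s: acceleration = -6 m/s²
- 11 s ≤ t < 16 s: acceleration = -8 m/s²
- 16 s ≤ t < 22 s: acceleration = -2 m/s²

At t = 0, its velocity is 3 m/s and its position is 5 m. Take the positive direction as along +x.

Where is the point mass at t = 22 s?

-1964 m

On each constant-a segment, Δv = aΔt and Δx = v₀Δt + ½aΔt²; chain segment to segment.
0–6 s: v starts 3 m/s; Δx = 3·6 + ½·-11·6² = -180 m; v ends -63 m/s.
6–11 s: v starts -63 m/s; Δx = -63·5 + ½·-6·5² = -390 m; v ends -93 m/s.
11–16 s: v starts -93 m/s; Δx = -93·5 + ½·-8·5² = -565 m; v ends -133 m/s.
16–22 s: v starts -133 m/s; Δx = -133·6 + ½·-2·6² = -834 m; v ends -145 m/s.
x(22) = 5 + Σ Δx = -1964 m.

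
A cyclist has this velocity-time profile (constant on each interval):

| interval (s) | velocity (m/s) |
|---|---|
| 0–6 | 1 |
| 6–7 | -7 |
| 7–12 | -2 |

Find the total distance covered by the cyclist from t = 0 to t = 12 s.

23 m

Total distance travelled is ∫|v| dt — sum the magnitudes of each area piece.
0–6 s: |1| × 6 = 6 m
6–7 s: |-7| × 1 = 7 m
7–12 s: |-2| × 5 = 10 m
Total distance = 23 m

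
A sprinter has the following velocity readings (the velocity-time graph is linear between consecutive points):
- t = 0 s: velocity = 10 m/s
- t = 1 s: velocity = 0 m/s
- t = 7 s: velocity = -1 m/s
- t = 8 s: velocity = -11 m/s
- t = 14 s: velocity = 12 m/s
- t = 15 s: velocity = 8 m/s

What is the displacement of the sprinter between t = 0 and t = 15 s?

9 m

Net displacement equals the area under the velocity-time graph (areas below the axis count negative).
0–1 s: ½(10 + 0)(1) = 5 m
1–7 s: ½(0 + -1)(6) = -3 m
7–8 s: ½(-1 + -11)(1) = -6 m
8–14 s: ½(-11 + 12)(6) = 3 m
14–15 s: ½(12 + 8)(1) = 10 m
Net displacement = 9 m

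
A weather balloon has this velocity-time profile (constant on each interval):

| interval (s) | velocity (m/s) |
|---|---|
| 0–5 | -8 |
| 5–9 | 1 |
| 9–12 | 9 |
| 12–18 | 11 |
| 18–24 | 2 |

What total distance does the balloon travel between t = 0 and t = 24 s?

Distance (not displacement) is the total path length: add the absolute areas under v-t.
0–5 s: |-8| × 5 = 40 m
5–9 s: |1| × 4 = 4 m
9–12 s: |9| × 3 = 27 m
12–18 s: |11| × 6 = 66 m
18–24 s: |2| × 6 = 12 m
Total distance = 149 m

149 m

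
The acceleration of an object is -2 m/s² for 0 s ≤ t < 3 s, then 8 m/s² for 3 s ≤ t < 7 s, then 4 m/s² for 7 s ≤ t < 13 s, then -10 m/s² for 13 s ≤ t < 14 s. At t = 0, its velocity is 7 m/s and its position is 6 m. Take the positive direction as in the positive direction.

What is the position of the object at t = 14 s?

408 m

On each constant-a segment, Δv = aΔt and Δx = v₀Δt + ½aΔt²; chain segment to segment.
0–3 s: v starts 7 m/s; Δx = 7·3 + ½·-2·3² = 12 m; v ends 1 m/s.
3–7 s: v starts 1 m/s; Δx = 1·4 + ½·8·4² = 68 m; v ends 33 m/s.
7–13 s: v starts 33 m/s; Δx = 33·6 + ½·4·6² = 270 m; v ends 57 m/s.
13–14 s: v starts 57 m/s; Δx = 57·1 + ½·-10·1² = 52 m; v ends 47 m/s.
x(14) = 6 + Σ Δx = 408 m.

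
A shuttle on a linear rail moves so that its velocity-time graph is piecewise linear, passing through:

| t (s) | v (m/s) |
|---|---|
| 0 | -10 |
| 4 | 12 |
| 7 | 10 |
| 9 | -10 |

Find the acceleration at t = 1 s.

Acceleration is the slope of the v-t graph on 0–4 s: (12 − -10)/(4 − 0) = 5.5 m/s².

5.5 m/s²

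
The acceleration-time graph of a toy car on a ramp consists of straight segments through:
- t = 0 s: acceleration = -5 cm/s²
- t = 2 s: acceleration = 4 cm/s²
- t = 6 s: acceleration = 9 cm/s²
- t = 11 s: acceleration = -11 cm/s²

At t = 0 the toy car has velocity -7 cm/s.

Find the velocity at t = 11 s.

Δv equals the area under the a-t graph; then v = v₀ + Δv.
0–2 s: ½(-5 + 4)(2) = -1 cm/s
2–6 s: ½(4 + 9)(4) = 26 cm/s
6–11 s: ½(9 + -11)(5) = -5 cm/s
Δv = 20 cm/s, so v(11) = -7 + (20) = 13 cm/s.

13 cm/s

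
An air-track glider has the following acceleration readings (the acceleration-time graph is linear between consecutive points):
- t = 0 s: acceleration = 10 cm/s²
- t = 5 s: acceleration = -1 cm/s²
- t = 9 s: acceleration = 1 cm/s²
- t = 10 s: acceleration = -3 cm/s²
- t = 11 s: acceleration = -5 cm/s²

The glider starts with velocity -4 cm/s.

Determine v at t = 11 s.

13.5 cm/s

Δv equals the area under the a-t graph; then v = v₀ + Δv.
0–5 s: ½(10 + -1)(5) = 22.5 cm/s
5–9 s: ½(-1 + 1)(4) = 0 cm/s
9–10 s: ½(1 + -3)(1) = -1 cm/s
10–11 s: ½(-3 + -5)(1) = -4 cm/s
Δv = 17.5 cm/s, so v(11) = -4 + (17.5) = 13.5 cm/s.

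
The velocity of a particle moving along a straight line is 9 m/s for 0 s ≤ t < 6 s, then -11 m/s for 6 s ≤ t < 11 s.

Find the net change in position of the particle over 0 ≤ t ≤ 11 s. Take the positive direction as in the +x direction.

-1 m

Net displacement equals the area under the velocity-time graph (areas below the axis count negative).
0–6 s: 9 × 6 = 54 m
6–11 s: -11 × 5 = -55 m
Net displacement = -1 m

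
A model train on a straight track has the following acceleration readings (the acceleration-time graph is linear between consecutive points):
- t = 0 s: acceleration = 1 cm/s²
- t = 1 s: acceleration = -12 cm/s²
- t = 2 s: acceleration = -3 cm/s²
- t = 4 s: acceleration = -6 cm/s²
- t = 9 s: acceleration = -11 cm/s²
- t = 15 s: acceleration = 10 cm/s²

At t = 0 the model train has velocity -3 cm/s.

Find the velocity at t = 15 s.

-70.5 cm/s

Δv equals the area under the a-t graph; then v = v₀ + Δv.
0–1 s: ½(1 + -12)(1) = -5.5 cm/s
1–2 s: ½(-12 + -3)(1) = -7.5 cm/s
2–4 s: ½(-3 + -6)(2) = -9 cm/s
4–9 s: ½(-6 + -11)(5) = -42.5 cm/s
9–15 s: ½(-11 + 10)(6) = -3 cm/s
Δv = -67.5 cm/s, so v(15) = -3 + (-67.5) = -70.5 cm/s.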